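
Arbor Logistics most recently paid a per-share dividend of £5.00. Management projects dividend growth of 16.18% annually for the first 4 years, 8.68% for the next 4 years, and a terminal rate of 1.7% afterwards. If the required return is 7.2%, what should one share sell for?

£187.85

Three-stage DDM. Project D₁…D_8; terminal Gordon value at t=8 with g = 0.017; discount at r = 0.072.
D_1 = 5.8090
D_2 = 6.7489
D_3 = 7.8409
D_4 = 9.1095
D_5 = 9.9002
D_6 = 10.7596
D_7 = 11.6935
D_8 = 12.7085
TV_8 = 12.9245/(0.072−0.017) = 234.9916
P₀ = Σ Dₜ/(1+r)ᵗ + TV_8/(1+r)^8 = 187.8506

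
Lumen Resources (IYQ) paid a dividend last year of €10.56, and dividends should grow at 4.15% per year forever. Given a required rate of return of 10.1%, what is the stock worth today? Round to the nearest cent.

€184.84

Gordon growth model: P₀ = D₁/(r − g). D₁ = 10.56 × (1 + 0.0415) = 10.9982.
P₀ = 10.9982 / (0.101 − 0.0415) = 10.9982 / 0.0595 = 184.8444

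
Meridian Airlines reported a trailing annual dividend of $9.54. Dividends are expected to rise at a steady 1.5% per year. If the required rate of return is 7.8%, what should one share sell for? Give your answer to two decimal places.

$153.70

Gordon growth model: P₀ = D₁/(r − g). D₁ = 9.54 × (1 + 0.015) = 9.6831.
P₀ = 9.6831 / (0.078 − 0.015) = 9.6831 / 0.063 = 153.7000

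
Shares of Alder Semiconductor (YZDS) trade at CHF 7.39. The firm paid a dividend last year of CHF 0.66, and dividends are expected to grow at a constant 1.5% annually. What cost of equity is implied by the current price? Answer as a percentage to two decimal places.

Rearranging the constant-growth DDM: r = D₁/P₀ + g.
D₁ = 0.66 × (1 + 0.015) = 0.6699.
r = 0.6699 / 7.39 + 0.015 = 0.09065 + 0.015 = 0.10565

10.56%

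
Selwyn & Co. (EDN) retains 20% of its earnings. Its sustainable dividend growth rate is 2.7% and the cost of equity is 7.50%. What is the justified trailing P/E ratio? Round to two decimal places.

Payout ratio b = 1 − 0.20 = 0.80.
Justified trailing P/E = b(1+g)/(r−g) = 0.80×(1+0.027)/(0.075−0.027) = 17.1167

17.12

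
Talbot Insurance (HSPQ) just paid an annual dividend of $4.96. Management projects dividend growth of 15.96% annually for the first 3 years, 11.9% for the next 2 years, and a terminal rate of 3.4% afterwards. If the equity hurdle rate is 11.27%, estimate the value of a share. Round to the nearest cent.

Three-stage DDM. Project D₁…D_5; terminal Gordon value at t=5 with g = 0.034; discount at r = 0.1127.
D_1 = 5.7516
D_2 = 6.6696
D_3 = 7.7340
D_4 = 8.6544
D_5 = 9.6843
TV_5 = 10.0135/(0.1127−0.034) = 127.2367
P₀ = Σ Dₜ/(1+r)ᵗ + TV_5/(1+r)^5 = 102.0906

$102.09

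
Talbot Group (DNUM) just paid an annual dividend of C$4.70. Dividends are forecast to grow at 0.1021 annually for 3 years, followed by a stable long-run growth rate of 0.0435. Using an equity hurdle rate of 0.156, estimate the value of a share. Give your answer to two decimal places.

Two-stage DDM. Project D₁…D_3 at 0.1021, terminal growth 0.0435, discount at r = 0.156.
D_1 = 5.1799
D_2 = 5.7087
D_3 = 6.2916
Terminal value at t=3: TV = D_4/(r−g) = 6.5653/(0.156−0.0435) = 58.3581
P₀ = 5.1799/(1+0.156)^1 + 5.7087/(1+0.156)^2 + 6.2916/(1+0.156)^3 + 58.3581/(1+0.156)^3 = 50.6025

C$50.60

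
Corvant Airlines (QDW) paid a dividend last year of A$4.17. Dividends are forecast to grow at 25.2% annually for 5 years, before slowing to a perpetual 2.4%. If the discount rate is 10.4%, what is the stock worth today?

Two-stage DDM. Project D₁…D_5 at 0.252, terminal growth 0.024, discount at r = 0.104.
D_1 = 5.2208
D_2 = 6.5365
D_3 = 8.1837
D_4 = 10.2460
D_5 = 12.8280
Terminal value at t=5: TV = D_6/(r−g) = 13.1358/(0.104−0.024) = 164.1979
P₀ = 5.2208/(1+0.104)^1 + 6.5365/(1+0.104)^2 + 8.1837/(1+0.104)^3 + 10.2460/(1+0.104)^4 + 12.8280/(1+0.104)^5 + 164.1979/(1+0.104)^5 = 131.0134

A$131.01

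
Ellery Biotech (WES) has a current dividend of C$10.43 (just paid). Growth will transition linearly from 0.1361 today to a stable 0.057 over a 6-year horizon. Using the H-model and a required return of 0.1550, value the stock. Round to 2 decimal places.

H-model: P₀ = D₀[(1+g_L) + H(g_S−g_L)]/(r−g_L), with H = 6/2 = 3.
P₀ = 10.43 × [(1+0.057) + 3×(0.1361−0.057)] / (0.155−0.057)
   = 10.43 × 1.2943 / 0.098 = 137.7505

C$137.75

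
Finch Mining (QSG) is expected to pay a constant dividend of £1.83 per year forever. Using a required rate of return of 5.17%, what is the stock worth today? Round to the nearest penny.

£35.40

Zero-growth DDM (perpetuity): P₀ = D/r = 1.83 / 0.0517 = 35.3965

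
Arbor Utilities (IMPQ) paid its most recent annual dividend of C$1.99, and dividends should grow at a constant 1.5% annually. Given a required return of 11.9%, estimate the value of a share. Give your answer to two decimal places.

Gordon growth model: P₀ = D₁/(r − g). D₁ = 1.99 × (1 + 0.015) = 2.0198.
P₀ = 2.0198 / (0.119 − 0.015) = 2.0198 / 0.104 = 19.4216

C$19.42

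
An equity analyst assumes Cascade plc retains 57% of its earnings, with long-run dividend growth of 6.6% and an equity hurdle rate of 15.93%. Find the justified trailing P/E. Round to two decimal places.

4.91

Payout ratio b = 1 − 0.57 = 0.43.
Justified trailing P/E = b(1+g)/(r−g) = 0.43×(1+0.066)/(0.1593−0.066) = 4.9130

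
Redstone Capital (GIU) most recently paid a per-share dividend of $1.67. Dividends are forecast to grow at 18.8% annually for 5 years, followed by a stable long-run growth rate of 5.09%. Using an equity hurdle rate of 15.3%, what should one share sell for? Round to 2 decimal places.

Two-stage DDM. Project D₁…D_5 at 0.188, terminal growth 0.0509, discount at r = 0.153.
D_1 = 1.9840
D_2 = 2.3569
D_3 = 2.8001
D_4 = 3.3265
D_5 = 3.9518
Terminal value at t=5: TV = D_6/(r−g) = 4.1530/(0.153−0.0509) = 40.6756
P₀ = 1.9840/(1+0.153)^1 + 2.3569/(1+0.153)^2 + 2.8001/(1+0.153)^3 + 3.3265/(1+0.153)^4 + 3.9518/(1+0.153)^5 + 40.6756/(1+0.153)^5 = 29.1031

$29.10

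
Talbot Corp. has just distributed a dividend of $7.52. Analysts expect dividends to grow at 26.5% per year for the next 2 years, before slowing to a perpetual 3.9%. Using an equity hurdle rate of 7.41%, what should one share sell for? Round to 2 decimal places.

$328.04

Two-stage DDM. Project D₁…D_2 at 0.265, terminal growth 0.039, discount at r = 0.0741.
D_1 = 9.5128
D_2 = 12.0337
Terminal value at t=2: TV = D_3/(r−g) = 12.5030/(0.0741−0.039) = 356.2110
P₀ = 9.5128/(1+0.0741)^1 + 12.0337/(1+0.0741)^2 + 356.2110/(1+0.0741)^2 = 328.0449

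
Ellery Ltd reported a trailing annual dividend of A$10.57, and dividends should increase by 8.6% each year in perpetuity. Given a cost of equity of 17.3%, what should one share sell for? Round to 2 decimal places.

A$131.94

Gordon growth model: P₀ = D₁/(r − g). D₁ = 10.57 × (1 + 0.086) = 11.4790.
P₀ = 11.4790 / (0.173 − 0.086) = 11.4790 / 0.087 = 131.9428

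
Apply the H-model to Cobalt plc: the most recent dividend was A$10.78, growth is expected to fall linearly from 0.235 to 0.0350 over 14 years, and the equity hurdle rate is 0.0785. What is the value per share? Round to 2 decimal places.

A$603.43

H-model: P₀ = D₀[(1+g_L) + H(g_S−g_L)]/(r−g_L), with H = 14/2 = 7.
P₀ = 10.78 × [(1+0.035) + 7×(0.235−0.035)] / (0.0785−0.035)
   = 10.78 × 2.4350 / 0.0435 = 603.4322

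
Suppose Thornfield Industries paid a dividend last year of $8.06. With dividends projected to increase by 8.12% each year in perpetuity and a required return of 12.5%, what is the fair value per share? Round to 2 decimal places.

Gordon growth model: P₀ = D₁/(r − g). D₁ = 8.06 × (1 + 0.0812) = 8.7145.
P₀ = 8.7145 / (0.125 − 0.0812) = 8.7145 / 0.0438 = 198.9605

$198.96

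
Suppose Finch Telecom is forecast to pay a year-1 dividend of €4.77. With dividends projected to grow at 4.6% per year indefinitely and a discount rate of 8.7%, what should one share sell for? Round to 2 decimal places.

Gordon growth model: P₀ = D₁/(r − g), with D₁ = 4.77 given directly.
P₀ = 4.7700 / (0.087 − 0.046) = 4.7700 / 0.041 = 116.3415

€116.34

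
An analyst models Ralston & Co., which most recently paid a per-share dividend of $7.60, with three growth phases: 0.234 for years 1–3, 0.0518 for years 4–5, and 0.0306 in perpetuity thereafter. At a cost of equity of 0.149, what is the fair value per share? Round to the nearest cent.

$111.52

Three-stage DDM. Project D₁…D_5; terminal Gordon value at t=5 with g = 0.0306; discount at r = 0.149.
D_1 = 9.3784
D_2 = 11.5729
D_3 = 14.2810
D_4 = 15.0208
D_5 = 15.7988
TV_5 = 16.2823/(0.149−0.0306) = 137.5194
P₀ = Σ Dₜ/(1+r)ᵗ + TV_5/(1+r)^5 = 111.5195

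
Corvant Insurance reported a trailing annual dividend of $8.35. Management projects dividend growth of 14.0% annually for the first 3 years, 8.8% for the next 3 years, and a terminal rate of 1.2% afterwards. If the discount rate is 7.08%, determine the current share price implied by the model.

$241.54

Three-stage DDM. Project D₁…D_6; terminal Gordon value at t=6 with g = 0.012; discount at r = 0.0708.
D_1 = 9.5190
D_2 = 10.8517
D_3 = 12.3709
D_4 = 13.4595
D_5 = 14.6440
D_6 = 15.9326
TV_6 = 16.1238/(0.0708−0.012) = 274.2148
P₀ = Σ Dₜ/(1+r)ᵗ + TV_6/(1+r)^6 = 241.5414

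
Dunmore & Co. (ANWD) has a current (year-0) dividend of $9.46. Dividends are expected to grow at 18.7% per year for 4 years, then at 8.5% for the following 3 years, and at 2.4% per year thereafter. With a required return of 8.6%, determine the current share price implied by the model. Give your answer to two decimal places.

Three-stage DDM. Project D₁…D_7; terminal Gordon value at t=7 with g = 0.024; discount at r = 0.086.
D_1 = 11.2290
D_2 = 13.3288
D_3 = 15.8213
D_4 = 18.7799
D_5 = 20.3762
D_6 = 22.1082
D_7 = 23.9874
TV_7 = 24.5631/(0.086−0.024) = 396.1790
P₀ = Σ Dₜ/(1+r)ᵗ + TV_7/(1+r)^7 = 310.2976

$310.30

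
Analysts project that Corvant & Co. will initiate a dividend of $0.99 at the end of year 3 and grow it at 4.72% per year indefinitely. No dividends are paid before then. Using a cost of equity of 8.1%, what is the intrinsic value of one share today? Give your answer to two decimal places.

Deferred-dividend DDM. At t=2 the remaining stream is a growing perpetuity with first payment D_3 = 0.99.
V_2 = D_3/(r−g) = 0.99/(0.081−0.0472) = 29.2899
P₀ = V_2/(1+r)^2 = 29.2899/(1+0.081)^2 = 25.0650

$25.06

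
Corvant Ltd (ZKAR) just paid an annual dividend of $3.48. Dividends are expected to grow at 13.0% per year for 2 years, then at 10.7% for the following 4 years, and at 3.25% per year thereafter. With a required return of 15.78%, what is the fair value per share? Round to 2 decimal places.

$41.41

Three-stage DDM. Project D₁…D_6; terminal Gordon value at t=6 with g = 0.0325; discount at r = 0.1578.
D_1 = 3.9324
D_2 = 4.4436
D_3 = 4.9191
D_4 = 5.4454
D_5 = 6.0281
D_6 = 6.6731
TV_6 = 6.8900/(0.1578−0.0325) = 54.9877
P₀ = Σ Dₜ/(1+r)ᵗ + TV_6/(1+r)^6 = 41.4067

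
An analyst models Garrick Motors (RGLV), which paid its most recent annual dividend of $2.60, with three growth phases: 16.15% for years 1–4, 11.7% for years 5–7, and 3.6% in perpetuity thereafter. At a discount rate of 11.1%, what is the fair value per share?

$64.66

Three-stage DDM. Project D₁…D_7; terminal Gordon value at t=7 with g = 0.036; discount at r = 0.111.
D_1 = 3.0199
D_2 = 3.5076
D_3 = 4.0741
D_4 = 4.7321
D_5 = 5.2857
D_6 = 5.9041
D_7 = 6.5949
TV_7 = 6.8323/(0.111−0.036) = 91.0979
P₀ = Σ Dₜ/(1+r)ᵗ + TV_7/(1+r)^7 = 64.6580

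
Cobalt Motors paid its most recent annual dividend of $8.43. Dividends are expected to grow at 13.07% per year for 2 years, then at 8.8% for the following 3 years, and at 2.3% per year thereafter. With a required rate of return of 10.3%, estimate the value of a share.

$152.08

Three-stage DDM. Project D₁…D_5; terminal Gordon value at t=5 with g = 0.023; discount at r = 0.103.
D_1 = 9.5318
D_2 = 10.7776
D_3 = 11.7260
D_4 = 12.7579
D_5 = 13.8806
TV_5 = 14.1999/(0.103−0.023) = 177.4985
P₀ = Σ Dₜ/(1+r)ᵗ + TV_5/(1+r)^5 = 152.0822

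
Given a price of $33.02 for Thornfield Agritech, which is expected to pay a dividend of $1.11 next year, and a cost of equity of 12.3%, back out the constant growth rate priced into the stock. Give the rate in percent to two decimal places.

8.94%

From P₀ = D₁/(r − g), the implied growth is g = r − D₁/P₀.
g = 0.123 − 1.11/33.02 = 0.123 − 0.03362 = 0.08938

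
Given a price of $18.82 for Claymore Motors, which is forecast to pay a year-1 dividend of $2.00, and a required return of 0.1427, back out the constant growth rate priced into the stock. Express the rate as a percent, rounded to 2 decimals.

3.64%

From P₀ = D₁/(r − g), the implied growth is g = r − D₁/P₀.
g = 0.1427 − 2.00/18.82 = 0.1427 − 0.10627 = 0.03643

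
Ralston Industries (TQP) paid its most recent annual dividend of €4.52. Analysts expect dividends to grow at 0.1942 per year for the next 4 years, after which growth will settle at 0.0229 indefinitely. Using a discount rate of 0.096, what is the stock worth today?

Two-stage DDM. Project D₁…D_4 at 0.1942, terminal growth 0.0229, discount at r = 0.096.
D_1 = 5.3978
D_2 = 6.4460
D_3 = 7.6979
D_4 = 9.1928
Terminal value at t=4: TV = D_5/(r−g) = 9.4033/(0.096−0.0229) = 128.6360
P₀ = 5.3978/(1+0.096)^1 + 6.4460/(1+0.096)^2 + 7.6979/(1+0.096)^3 + 9.1928/(1+0.096)^4 + 128.6360/(1+0.096)^4 = 111.6590

€111.66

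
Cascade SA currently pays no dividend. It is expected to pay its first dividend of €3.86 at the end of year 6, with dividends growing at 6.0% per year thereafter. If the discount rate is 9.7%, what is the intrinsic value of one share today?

Deferred-dividend DDM. At t=5 the remaining stream is a growing perpetuity with first payment D_6 = 3.86.
V_5 = D_6/(r−g) = 3.86/(0.097−0.06) = 104.3243
P₀ = V_5/(1+r)^5 = 104.3243/(1+0.097)^5 = 65.6678

€65.67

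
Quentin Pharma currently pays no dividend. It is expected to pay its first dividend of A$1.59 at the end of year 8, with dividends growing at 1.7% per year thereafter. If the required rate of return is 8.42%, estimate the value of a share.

A$13.44

Deferred-dividend DDM. At t=7 the remaining stream is a growing perpetuity with first payment D_8 = 1.59.
V_7 = D_8/(r−g) = 1.59/(0.0842−0.017) = 23.6607
P₀ = V_7/(1+r)^7 = 23.6607/(1+0.0842)^7 = 13.4358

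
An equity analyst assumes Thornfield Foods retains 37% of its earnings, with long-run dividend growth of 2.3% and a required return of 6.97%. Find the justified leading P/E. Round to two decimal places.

13.49

Payout ratio b = 1 − 0.37 = 0.63.
Justified leading P/E = b/(r−g) = 0.63/(0.0697−0.023) = 13.4904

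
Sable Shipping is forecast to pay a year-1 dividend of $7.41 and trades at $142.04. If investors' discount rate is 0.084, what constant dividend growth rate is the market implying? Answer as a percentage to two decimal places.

3.18%

From P₀ = D₁/(r − g), the implied growth is g = r − D₁/P₀.
g = 0.084 − 7.41/142.04 = 0.084 − 0.05217 = 0.03183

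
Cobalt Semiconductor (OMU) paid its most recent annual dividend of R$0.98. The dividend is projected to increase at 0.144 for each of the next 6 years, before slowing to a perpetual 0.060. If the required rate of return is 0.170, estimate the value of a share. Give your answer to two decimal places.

R$13.69

Two-stage DDM. Project D₁…D_6 at 0.144, terminal growth 0.06, discount at r = 0.17.
D_1 = 1.1211
D_2 = 1.2826
D_3 = 1.4673
D_4 = 1.6785
D_5 = 1.9202
D_6 = 2.1968
Terminal value at t=6: TV = D_7/(r−g) = 2.3286/(0.17−0.06) = 21.1688
P₀ = 1.1211/(1+0.17)^1 + 1.2826/(1+0.17)^2 + 1.4673/(1+0.17)^3 + 1.6785/(1+0.17)^4 + 1.9202/(1+0.17)^5 + 2.1968/(1+0.17)^6 + 21.1688/(1+0.17)^6 = 13.6916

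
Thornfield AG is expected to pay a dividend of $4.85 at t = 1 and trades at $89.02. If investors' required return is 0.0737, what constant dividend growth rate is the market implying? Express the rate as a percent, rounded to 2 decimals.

1.92%

From P₀ = D₁/(r − g), the implied growth is g = r − D₁/P₀.
g = 0.0737 − 4.85/89.02 = 0.0737 − 0.05448 = 0.01922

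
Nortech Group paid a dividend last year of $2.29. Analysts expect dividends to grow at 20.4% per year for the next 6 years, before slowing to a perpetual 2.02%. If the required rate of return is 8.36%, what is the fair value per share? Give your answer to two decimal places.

Two-stage DDM. Project D₁…D_6 at 0.204, terminal growth 0.0202, discount at r = 0.0836.
D_1 = 2.7572
D_2 = 3.3196
D_3 = 3.9968
D_4 = 4.8122
D_5 = 5.7939
D_6 = 6.9758
Terminal value at t=6: TV = D_7/(r−g) = 7.1167/(0.0836−0.0202) = 112.2511
P₀ = 2.7572/(1+0.0836)^1 + 3.3196/(1+0.0836)^2 + 3.9968/(1+0.0836)^3 + 4.8122/(1+0.0836)^4 + 5.7939/(1+0.0836)^5 + 6.9758/(1+0.0836)^6 + 112.2511/(1+0.0836)^6 = 89.5292

$89.53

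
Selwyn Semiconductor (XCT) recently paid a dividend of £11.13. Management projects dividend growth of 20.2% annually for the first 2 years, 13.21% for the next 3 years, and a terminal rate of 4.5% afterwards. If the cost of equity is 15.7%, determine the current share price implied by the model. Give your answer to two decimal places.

£163.08

Three-stage DDM. Project D₁…D_5; terminal Gordon value at t=5 with g = 0.045; discount at r = 0.157.
D_1 = 13.3783
D_2 = 16.0807
D_3 = 18.2049
D_4 = 20.6098
D_5 = 23.3323
TV_5 = 24.3823/(0.157−0.045) = 217.6992
P₀ = Σ Dₜ/(1+r)ᵗ + TV_5/(1+r)^5 = 163.0845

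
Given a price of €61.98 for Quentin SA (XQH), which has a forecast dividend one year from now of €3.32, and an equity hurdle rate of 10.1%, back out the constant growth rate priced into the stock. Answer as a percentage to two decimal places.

From P₀ = D₁/(r − g), the implied growth is g = r − D₁/P₀.
g = 0.101 − 3.32/61.98 = 0.101 − 0.05357 = 0.04743

4.74%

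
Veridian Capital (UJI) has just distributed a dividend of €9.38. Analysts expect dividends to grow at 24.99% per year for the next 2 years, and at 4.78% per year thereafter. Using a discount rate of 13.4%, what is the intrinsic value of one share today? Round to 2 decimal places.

Two-stage DDM. Project D₁…D_2 at 0.2499, terminal growth 0.0478, discount at r = 0.134.
D_1 = 11.7241
D_2 = 14.6539
Terminal value at t=2: TV = D_3/(r−g) = 15.3544/(0.134−0.0478) = 178.1248
P₀ = 11.7241/(1+0.134)^1 + 14.6539/(1+0.134)^2 + 178.1248/(1+0.134)^2 = 160.2495

€160.25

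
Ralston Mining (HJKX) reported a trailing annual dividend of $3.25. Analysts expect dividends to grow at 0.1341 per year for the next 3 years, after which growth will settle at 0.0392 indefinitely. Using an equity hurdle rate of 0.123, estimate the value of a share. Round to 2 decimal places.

$51.45

Two-stage DDM. Project D₁…D_3 at 0.1341, terminal growth 0.0392, discount at r = 0.123.
D_1 = 3.6858
D_2 = 4.1801
D_3 = 4.7406
Terminal value at t=3: TV = D_4/(r−g) = 4.9265/(0.123−0.0392) = 58.7885
P₀ = 3.6858/(1+0.123)^1 + 4.1801/(1+0.123)^2 + 4.7406/(1+0.123)^3 + 58.7885/(1+0.123)^3 = 51.4541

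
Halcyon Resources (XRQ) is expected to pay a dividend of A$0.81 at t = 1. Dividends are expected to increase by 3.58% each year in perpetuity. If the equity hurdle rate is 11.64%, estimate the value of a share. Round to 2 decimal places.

Gordon growth model: P₀ = D₁/(r − g), with D₁ = 0.81 given directly.
P₀ = 0.8100 / (0.1164 − 0.0358) = 0.8100 / 0.0806 = 10.0496

A$10.05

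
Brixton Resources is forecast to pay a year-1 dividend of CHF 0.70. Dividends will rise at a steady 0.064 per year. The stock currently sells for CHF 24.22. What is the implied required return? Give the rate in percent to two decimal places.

9.29%

Rearranging the constant-growth DDM: r = D₁/P₀ + g.
r = 0.7000 / 24.22 + 0.064 = 0.02890 + 0.064 = 0.09290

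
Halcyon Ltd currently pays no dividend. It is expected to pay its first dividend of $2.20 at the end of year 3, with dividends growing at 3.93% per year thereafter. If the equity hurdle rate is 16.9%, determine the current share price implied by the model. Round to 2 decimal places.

$12.41

Deferred-dividend DDM. At t=2 the remaining stream is a growing perpetuity with first payment D_3 = 2.20.
V_2 = D_3/(r−g) = 2.20/(0.169−0.0393) = 16.9622
P₀ = V_2/(1+r)^2 = 16.9622/(1+0.169)^2 = 12.4123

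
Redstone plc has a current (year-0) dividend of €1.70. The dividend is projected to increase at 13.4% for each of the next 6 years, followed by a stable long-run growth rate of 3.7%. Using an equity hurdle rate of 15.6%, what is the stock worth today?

€22.74

Two-stage DDM. Project D₁…D_6 at 0.134, terminal growth 0.037, discount at r = 0.156.
D_1 = 1.9278
D_2 = 2.1861
D_3 = 2.4791
D_4 = 2.8113
D_5 = 3.1880
D_6 = 3.6152
Terminal value at t=6: TV = D_7/(r−g) = 3.7489/(0.156−0.037) = 31.5035
P₀ = 1.9278/(1+0.156)^1 + 2.1861/(1+0.156)^2 + 2.4791/(1+0.156)^3 + 2.8113/(1+0.156)^4 + 3.1880/(1+0.156)^5 + 3.6152/(1+0.156)^6 + 31.5035/(1+0.156)^6 = 22.7429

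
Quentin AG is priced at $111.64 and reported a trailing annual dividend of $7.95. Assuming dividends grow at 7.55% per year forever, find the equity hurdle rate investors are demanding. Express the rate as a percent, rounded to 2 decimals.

15.21%

Rearranging the constant-growth DDM: r = D₁/P₀ + g.
D₁ = 7.95 × (1 + 0.0755) = 8.5502.
r = 8.5502 / 111.64 + 0.0755 = 0.07659 + 0.0755 = 0.15209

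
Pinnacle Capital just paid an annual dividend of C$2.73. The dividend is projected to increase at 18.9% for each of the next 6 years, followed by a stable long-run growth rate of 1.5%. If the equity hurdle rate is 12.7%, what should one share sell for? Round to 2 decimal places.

C$53.96

Two-stage DDM. Project D₁…D_6 at 0.189, terminal growth 0.015, discount at r = 0.127.
D_1 = 3.2460
D_2 = 3.8595
D_3 = 4.5889
D_4 = 5.4562
D_5 = 6.4874
D_6 = 7.7135
Terminal value at t=6: TV = D_7/(r−g) = 7.8292/(0.127−0.015) = 69.9040
P₀ = 3.2460/(1+0.127)^1 + 3.8595/(1+0.127)^2 + 4.5889/(1+0.127)^3 + 5.4562/(1+0.127)^4 + 6.4874/(1+0.127)^5 + 7.7135/(1+0.127)^6 + 69.9040/(1+0.127)^6 = 53.9556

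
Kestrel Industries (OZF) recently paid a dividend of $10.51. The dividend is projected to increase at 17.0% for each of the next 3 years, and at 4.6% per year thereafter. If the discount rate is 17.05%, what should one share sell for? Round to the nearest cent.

Two-stage DDM. Project D₁…D_3 at 0.17, terminal growth 0.046, discount at r = 0.1705.
D_1 = 12.2967
D_2 = 14.3871
D_3 = 16.8330
Terminal value at t=3: TV = D_4/(r−g) = 17.6073/(0.1705−0.046) = 141.4238
P₀ = 12.2967/(1+0.1705)^1 + 14.3871/(1+0.1705)^2 + 16.8330/(1+0.1705)^3 + 141.4238/(1+0.1705)^3 = 119.6908

$119.69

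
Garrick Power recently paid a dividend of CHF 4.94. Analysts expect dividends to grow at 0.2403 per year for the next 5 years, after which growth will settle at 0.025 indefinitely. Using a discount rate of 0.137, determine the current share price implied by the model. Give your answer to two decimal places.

Two-stage DDM. Project D₁…D_5 at 0.2403, terminal growth 0.025, discount at r = 0.137.
D_1 = 6.1271
D_2 = 7.5994
D_3 = 9.4256
D_4 = 11.6905
D_5 = 14.4998
Terminal value at t=5: TV = D_6/(r−g) = 14.8622/(0.137−0.025) = 132.6987
P₀ = 6.1271/(1+0.137)^1 + 7.5994/(1+0.137)^2 + 9.4256/(1+0.137)^3 + 11.6905/(1+0.137)^4 + 14.4998/(1+0.137)^5 + 132.6987/(1+0.137)^5 = 102.1389

CHF 102.14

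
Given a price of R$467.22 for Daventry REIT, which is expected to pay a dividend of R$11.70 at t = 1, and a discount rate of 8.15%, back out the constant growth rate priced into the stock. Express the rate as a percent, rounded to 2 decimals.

From P₀ = D₁/(r − g), the implied growth is g = r − D₁/P₀.
g = 0.0815 − 11.70/467.22 = 0.0815 − 0.02504 = 0.05646

5.65%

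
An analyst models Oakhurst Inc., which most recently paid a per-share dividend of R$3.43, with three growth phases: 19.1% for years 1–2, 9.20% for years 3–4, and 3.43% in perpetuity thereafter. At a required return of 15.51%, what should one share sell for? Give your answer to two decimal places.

R$41.79

Three-stage DDM. Project D₁…D_4; terminal Gordon value at t=4 with g = 0.0343; discount at r = 0.1551.
D_1 = 4.0851
D_2 = 4.8654
D_3 = 5.3130
D_4 = 5.8018
TV_4 = 6.0008/(0.1551−0.0343) = 49.6755
P₀ = Σ Dₜ/(1+r)ᵗ + TV_4/(1+r)^4 = 41.7933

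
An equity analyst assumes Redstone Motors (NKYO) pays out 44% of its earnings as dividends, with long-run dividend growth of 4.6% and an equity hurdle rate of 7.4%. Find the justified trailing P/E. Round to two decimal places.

Justified trailing P/E = b(1+g)/(r−g) = 0.44×(1+0.046)/(0.074−0.046) = 16.4371

16.44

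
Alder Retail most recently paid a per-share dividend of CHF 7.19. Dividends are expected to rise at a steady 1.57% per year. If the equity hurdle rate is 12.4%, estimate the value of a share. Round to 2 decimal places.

Gordon growth model: P₀ = D₁/(r − g). D₁ = 7.19 × (1 + 0.0157) = 7.3029.
P₀ = 7.3029 / (0.124 − 0.0157) = 7.3029 / 0.1083 = 67.4320

CHF 67.43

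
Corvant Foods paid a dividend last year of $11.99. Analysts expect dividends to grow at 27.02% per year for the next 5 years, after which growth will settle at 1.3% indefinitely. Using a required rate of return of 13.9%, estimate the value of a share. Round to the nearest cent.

$250.40

Two-stage DDM. Project D₁…D_5 at 0.2702, terminal growth 0.013, discount at r = 0.139.
D_1 = 15.2297
D_2 = 19.3448
D_3 = 24.5717
D_4 = 31.2110
D_5 = 39.6442
Terminal value at t=5: TV = D_6/(r−g) = 40.1596/(0.139−0.013) = 318.7268
P₀ = 15.2297/(1+0.139)^1 + 19.3448/(1+0.139)^2 + 24.5717/(1+0.139)^3 + 31.2110/(1+0.139)^4 + 39.6442/(1+0.139)^5 + 318.7268/(1+0.139)^5 = 250.4009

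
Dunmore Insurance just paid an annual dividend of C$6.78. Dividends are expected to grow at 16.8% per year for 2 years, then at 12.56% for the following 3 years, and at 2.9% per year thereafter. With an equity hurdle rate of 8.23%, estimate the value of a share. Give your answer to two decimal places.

C$212.33

Three-stage DDM. Project D₁…D_5; terminal Gordon value at t=5 with g = 0.029; discount at r = 0.0823.
D_1 = 7.9190
D_2 = 9.2494
D_3 = 10.4112
D_4 = 11.7188
D_5 = 13.1907
TV_5 = 13.5732/(0.0823−0.029) = 254.6571
P₀ = Σ Dₜ/(1+r)ᵗ + TV_5/(1+r)^5 = 212.3299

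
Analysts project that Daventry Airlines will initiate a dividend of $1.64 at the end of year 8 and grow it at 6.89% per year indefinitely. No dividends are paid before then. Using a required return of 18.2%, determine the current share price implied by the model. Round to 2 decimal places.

$4.50

Deferred-dividend DDM. At t=7 the remaining stream is a growing perpetuity with first payment D_8 = 1.64.
V_7 = D_8/(r−g) = 1.64/(0.182−0.0689) = 14.5004
P₀ = V_7/(1+r)^7 = 14.5004/(1+0.182)^7 = 4.4984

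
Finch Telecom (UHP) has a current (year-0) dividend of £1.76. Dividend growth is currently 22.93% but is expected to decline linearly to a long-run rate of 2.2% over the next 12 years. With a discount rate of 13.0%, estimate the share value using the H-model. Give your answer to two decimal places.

£36.92

H-model: P₀ = D₀[(1+g_L) + H(g_S−g_L)]/(r−g_L), with H = 12/2 = 6.
P₀ = 1.76 × [(1+0.022) + 6×(0.2293−0.022)] / (0.13−0.022)
   = 1.76 × 2.2658 / 0.108 = 36.9241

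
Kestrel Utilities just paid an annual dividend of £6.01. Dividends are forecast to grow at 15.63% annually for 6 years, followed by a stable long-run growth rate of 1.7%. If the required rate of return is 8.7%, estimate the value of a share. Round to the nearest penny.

£171.53

Two-stage DDM. Project D₁…D_6 at 0.1563, terminal growth 0.017, discount at r = 0.087.
D_1 = 6.9494
D_2 = 8.0355
D_3 = 9.2915
D_4 = 10.7438
D_5 = 12.4230
D_6 = 14.3647
Terminal value at t=6: TV = D_7/(r−g) = 14.6089/(0.087−0.017) = 208.6991
P₀ = 6.9494/(1+0.087)^1 + 8.0355/(1+0.087)^2 + 9.2915/(1+0.087)^3 + 10.7438/(1+0.087)^4 + 12.4230/(1+0.087)^5 + 14.3647/(1+0.087)^6 + 208.6991/(1+0.087)^6 = 171.5333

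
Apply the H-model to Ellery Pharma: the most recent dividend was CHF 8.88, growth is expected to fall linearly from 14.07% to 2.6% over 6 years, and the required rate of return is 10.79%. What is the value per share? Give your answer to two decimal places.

H-model: P₀ = D₀[(1+g_L) + H(g_S−g_L)]/(r−g_L), with H = 6/2 = 3.
P₀ = 8.88 × [(1+0.026) + 3×(0.1407−0.026)] / (0.1079−0.026)
   = 8.88 × 1.3701 / 0.0819 = 148.5530

CHF 148.55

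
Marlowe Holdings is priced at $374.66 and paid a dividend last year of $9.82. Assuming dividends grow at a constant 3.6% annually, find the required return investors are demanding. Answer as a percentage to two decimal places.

6.32%

Rearranging the constant-growth DDM: r = D₁/P₀ + g.
D₁ = 9.82 × (1 + 0.036) = 10.1735.
r = 10.1735 / 374.66 + 0.036 = 0.02715 + 0.036 = 0.06315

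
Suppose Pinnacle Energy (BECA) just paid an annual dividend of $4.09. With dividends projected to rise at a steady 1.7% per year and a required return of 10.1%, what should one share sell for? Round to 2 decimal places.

Gordon growth model: P₀ = D₁/(r − g). D₁ = 4.09 × (1 + 0.017) = 4.1595.
P₀ = 4.1595 / (0.101 − 0.017) = 4.1595 / 0.084 = 49.5182

$49.52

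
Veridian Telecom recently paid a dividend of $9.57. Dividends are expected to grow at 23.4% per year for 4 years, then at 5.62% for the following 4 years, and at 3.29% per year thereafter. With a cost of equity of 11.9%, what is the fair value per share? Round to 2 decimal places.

$233.05

Three-stage DDM. Project D₁…D_8; terminal Gordon value at t=8 with g = 0.0329; discount at r = 0.119.
D_1 = 11.8094
D_2 = 14.5728
D_3 = 17.9828
D_4 = 22.1908
D_5 = 23.4379
D_6 = 24.7551
D_7 = 26.1463
D_8 = 27.6158
TV_8 = 28.5243/(0.119−0.0329) = 331.2931
P₀ = Σ Dₜ/(1+r)ᵗ + TV_8/(1+r)^8 = 233.0451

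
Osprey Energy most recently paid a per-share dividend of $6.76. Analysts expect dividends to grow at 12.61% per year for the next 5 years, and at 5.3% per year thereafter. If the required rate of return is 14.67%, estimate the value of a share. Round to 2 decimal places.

Two-stage DDM. Project D₁…D_5 at 0.1261, terminal growth 0.053, discount at r = 0.1467.
D_1 = 7.6124
D_2 = 8.5724
D_3 = 9.6533
D_4 = 10.8706
D_5 = 12.2414
Terminal value at t=5: TV = D_6/(r−g) = 12.8902/(0.1467−0.053) = 137.5689
P₀ = 7.6124/(1+0.1467)^1 + 8.5724/(1+0.1467)^2 + 9.6533/(1+0.1467)^3 + 10.8706/(1+0.1467)^4 + 12.2414/(1+0.1467)^5 + 137.5689/(1+0.1467)^5 = 101.4073

$101.41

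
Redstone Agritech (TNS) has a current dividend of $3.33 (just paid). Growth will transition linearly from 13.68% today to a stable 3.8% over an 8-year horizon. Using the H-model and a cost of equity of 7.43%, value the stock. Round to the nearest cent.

H-model: P₀ = D₀[(1+g_L) + H(g_S−g_L)]/(r−g_L), with H = 8/2 = 4.
P₀ = 3.33 × [(1+0.038) + 4×(0.1368−0.038)] / (0.0743−0.038)
   = 3.33 × 1.4332 / 0.0363 = 131.4754

$131.48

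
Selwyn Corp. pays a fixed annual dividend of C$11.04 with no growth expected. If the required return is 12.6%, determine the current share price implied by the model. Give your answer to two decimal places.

C$87.62

Zero-growth DDM (perpetuity): P₀ = D/r = 11.04 / 0.126 = 87.6190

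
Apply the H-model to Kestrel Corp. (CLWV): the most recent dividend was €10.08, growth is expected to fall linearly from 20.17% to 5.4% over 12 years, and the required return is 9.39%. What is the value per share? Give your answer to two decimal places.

€490.16

H-model: P₀ = D₀[(1+g_L) + H(g_S−g_L)]/(r−g_L), with H = 12/2 = 6.
P₀ = 10.08 × [(1+0.054) + 6×(0.2017−0.054)] / (0.0939−0.054)
   = 10.08 × 1.9402 / 0.0399 = 490.1558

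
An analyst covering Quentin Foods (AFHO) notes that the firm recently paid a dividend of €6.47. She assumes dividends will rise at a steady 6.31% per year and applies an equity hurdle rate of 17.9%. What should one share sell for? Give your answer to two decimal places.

Gordon growth model: P₀ = D₁/(r − g). D₁ = 6.47 × (1 + 0.0631) = 6.8783.
P₀ = 6.8783 / (0.179 − 0.0631) = 6.8783 / 0.1159 = 59.3465

€59.35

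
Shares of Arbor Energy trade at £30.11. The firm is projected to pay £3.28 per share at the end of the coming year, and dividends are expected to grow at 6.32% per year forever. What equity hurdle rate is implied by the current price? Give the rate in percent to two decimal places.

17.21%

Rearranging the constant-growth DDM: r = D₁/P₀ + g.
r = 3.2800 / 30.11 + 0.0632 = 0.10893 + 0.0632 = 0.17213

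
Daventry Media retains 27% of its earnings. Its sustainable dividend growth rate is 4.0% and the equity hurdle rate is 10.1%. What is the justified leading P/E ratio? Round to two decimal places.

11.97

Payout ratio b = 1 − 0.27 = 0.73.
Justified leading P/E = b/(r−g) = 0.73/(0.101−0.04) = 11.9672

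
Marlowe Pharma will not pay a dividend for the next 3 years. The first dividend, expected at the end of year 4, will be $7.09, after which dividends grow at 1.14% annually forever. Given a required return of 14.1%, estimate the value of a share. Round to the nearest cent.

Deferred-dividend DDM. At t=3 the remaining stream is a growing perpetuity with first payment D_4 = 7.09.
V_3 = D_4/(r−g) = 7.09/(0.141−0.0114) = 54.7068
P₀ = V_3/(1+r)^3 = 54.7068/(1+0.141)^3 = 36.8285

$36.83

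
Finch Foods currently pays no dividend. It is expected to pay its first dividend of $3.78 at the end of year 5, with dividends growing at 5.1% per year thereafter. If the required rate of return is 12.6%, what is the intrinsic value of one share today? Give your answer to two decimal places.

$31.35

Deferred-dividend DDM. At t=4 the remaining stream is a growing perpetuity with first payment D_5 = 3.78.
V_4 = D_5/(r−g) = 3.78/(0.126−0.051) = 50.4000
P₀ = V_4/(1+r)^4 = 50.4000/(1+0.126)^4 = 31.3528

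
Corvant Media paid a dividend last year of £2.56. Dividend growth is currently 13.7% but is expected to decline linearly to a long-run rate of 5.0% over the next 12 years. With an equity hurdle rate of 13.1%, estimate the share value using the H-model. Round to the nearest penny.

£49.68

H-model: P₀ = D₀[(1+g_L) + H(g_S−g_L)]/(r−g_L), with H = 12/2 = 6.
P₀ = 2.56 × [(1+0.05) + 6×(0.137−0.05)] / (0.131−0.05)
   = 2.56 × 1.5720 / 0.081 = 49.6830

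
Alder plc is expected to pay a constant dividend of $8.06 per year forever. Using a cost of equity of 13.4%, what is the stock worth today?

$60.15

Zero-growth DDM (perpetuity): P₀ = D/r = 8.06 / 0.134 = 60.1493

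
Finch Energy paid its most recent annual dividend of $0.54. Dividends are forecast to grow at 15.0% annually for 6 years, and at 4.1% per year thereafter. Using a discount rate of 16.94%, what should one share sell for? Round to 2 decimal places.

Two-stage DDM. Project D₁…D_6 at 0.15, terminal growth 0.041, discount at r = 0.1694.
D_1 = 0.6210
D_2 = 0.7141
D_3 = 0.8213
D_4 = 0.9445
D_5 = 1.0861
D_6 = 1.2491
Terminal value at t=6: TV = D_7/(r−g) = 1.3003/(0.1694−0.041) = 10.1267
P₀ = 0.6210/(1+0.1694)^1 + 0.7141/(1+0.1694)^2 + 0.8213/(1+0.1694)^3 + 0.9445/(1+0.1694)^4 + 1.0861/(1+0.1694)^5 + 1.2491/(1+0.1694)^6 + 10.1267/(1+0.1694)^6 = 7.0169

$7.02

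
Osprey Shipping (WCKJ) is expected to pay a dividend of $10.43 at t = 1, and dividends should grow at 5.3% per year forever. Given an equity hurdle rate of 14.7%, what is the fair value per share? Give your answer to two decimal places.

Gordon growth model: P₀ = D₁/(r − g), with D₁ = 10.43 given directly.
P₀ = 10.4300 / (0.147 − 0.053) = 10.4300 / 0.094 = 110.9574

$110.96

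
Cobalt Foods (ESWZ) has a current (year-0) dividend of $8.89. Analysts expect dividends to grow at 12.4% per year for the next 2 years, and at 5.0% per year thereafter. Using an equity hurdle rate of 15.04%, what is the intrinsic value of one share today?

Two-stage DDM. Project D₁…D_2 at 0.124, terminal growth 0.05, discount at r = 0.1504.
D_1 = 9.9924
D_2 = 11.2314
Terminal value at t=2: TV = D_3/(r−g) = 11.7930/(0.1504−0.05) = 117.4600
P₀ = 9.9924/(1+0.1504)^1 + 11.2314/(1+0.1504)^2 + 117.4600/(1+0.1504)^2 = 105.9275

$105.93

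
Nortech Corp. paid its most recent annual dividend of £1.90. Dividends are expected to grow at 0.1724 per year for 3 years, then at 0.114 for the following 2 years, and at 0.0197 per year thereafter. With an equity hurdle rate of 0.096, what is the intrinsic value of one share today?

Three-stage DDM. Project D₁…D_5; terminal Gordon value at t=5 with g = 0.0197; discount at r = 0.096.
D_1 = 2.2276
D_2 = 2.6116
D_3 = 3.0618
D_4 = 3.4109
D_5 = 3.7997
TV_5 = 3.8746/(0.096−0.0197) = 50.7808
P₀ = Σ Dₜ/(1+r)ᵗ + TV_5/(1+r)^5 = 43.4093

£43.41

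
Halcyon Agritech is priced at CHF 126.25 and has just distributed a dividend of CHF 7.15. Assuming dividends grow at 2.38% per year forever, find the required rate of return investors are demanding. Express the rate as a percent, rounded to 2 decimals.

8.18%

Rearranging the constant-growth DDM: r = D₁/P₀ + g.
D₁ = 7.15 × (1 + 0.0238) = 7.3202.
r = 7.3202 / 126.25 + 0.0238 = 0.05798 + 0.0238 = 0.08178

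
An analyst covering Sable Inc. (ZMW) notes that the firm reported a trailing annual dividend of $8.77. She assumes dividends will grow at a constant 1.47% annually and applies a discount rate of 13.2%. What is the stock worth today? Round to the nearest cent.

Gordon growth model: P₀ = D₁/(r − g). D₁ = 8.77 × (1 + 0.0147) = 8.8989.
P₀ = 8.8989 / (0.132 − 0.0147) = 8.8989 / 0.1173 = 75.8646

$75.86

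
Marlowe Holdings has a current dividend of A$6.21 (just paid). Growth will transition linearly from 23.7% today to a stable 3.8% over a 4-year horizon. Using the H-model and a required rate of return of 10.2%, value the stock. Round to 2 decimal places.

A$139.34

H-model: P₀ = D₀[(1+g_L) + H(g_S−g_L)]/(r−g_L), with H = 4/2 = 2.
P₀ = 6.21 × [(1+0.038) + 2×(0.237−0.038)] / (0.102−0.038)
   = 6.21 × 1.4360 / 0.064 = 139.3369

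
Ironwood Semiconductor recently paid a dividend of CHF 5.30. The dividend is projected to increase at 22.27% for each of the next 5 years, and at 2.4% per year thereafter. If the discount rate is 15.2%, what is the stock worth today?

Two-stage DDM. Project D₁…D_5 at 0.2227, terminal growth 0.024, discount at r = 0.152.
D_1 = 6.4803
D_2 = 7.9235
D_3 = 9.6880
D_4 = 11.8456
D_5 = 14.4836
Terminal value at t=5: TV = D_6/(r−g) = 14.8312/(0.152−0.024) = 115.8685
P₀ = 6.4803/(1+0.152)^1 + 7.9235/(1+0.152)^2 + 9.6880/(1+0.152)^3 + 11.8456/(1+0.152)^4 + 14.4836/(1+0.152)^5 + 115.8685/(1+0.152)^5 = 88.9059

CHF 88.91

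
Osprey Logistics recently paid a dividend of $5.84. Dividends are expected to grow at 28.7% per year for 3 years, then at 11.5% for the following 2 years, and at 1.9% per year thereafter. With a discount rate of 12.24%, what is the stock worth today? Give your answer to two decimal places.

Three-stage DDM. Project D₁…D_5; terminal Gordon value at t=5 with g = 0.019; discount at r = 0.1224.
D_1 = 7.5161
D_2 = 9.6732
D_3 = 12.4494
D_4 = 13.8811
D_5 = 15.4774
TV_5 = 15.7715/(0.1224−0.019) = 152.5288
P₀ = Σ Dₜ/(1+r)ᵗ + TV_5/(1+r)^5 = 126.2423

$126.24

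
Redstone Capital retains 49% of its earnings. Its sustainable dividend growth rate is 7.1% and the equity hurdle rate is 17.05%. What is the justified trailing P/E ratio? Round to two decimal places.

5.49

Payout ratio b = 1 − 0.49 = 0.51.
Justified trailing P/E = b(1+g)/(r−g) = 0.51×(1+0.071)/(0.1705−0.071) = 5.4895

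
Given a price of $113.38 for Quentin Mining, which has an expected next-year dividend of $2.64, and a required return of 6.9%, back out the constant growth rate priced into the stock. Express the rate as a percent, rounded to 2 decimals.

4.57%

From P₀ = D₁/(r − g), the implied growth is g = r − D₁/P₀.
g = 0.069 − 2.64/113.38 = 0.069 − 0.02328 = 0.04572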